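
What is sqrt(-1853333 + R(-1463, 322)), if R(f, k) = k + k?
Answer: I*sqrt(1852689) ≈ 1361.1*I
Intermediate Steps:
R(f, k) = 2*k
sqrt(-1853333 + R(-1463, 322)) = sqrt(-1853333 + 2*322) = sqrt(-1853333 + 644) = sqrt(-1852689) = I*sqrt(1852689)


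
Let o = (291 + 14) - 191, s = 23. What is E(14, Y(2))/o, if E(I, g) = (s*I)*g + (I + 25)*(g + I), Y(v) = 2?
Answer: 634/57 ≈ 11.123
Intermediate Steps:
E(I, g) = (25 + I)*(I + g) + 23*I*g (E(I, g) = (23*I)*g + (I + 25)*(g + I) = 23*I*g + (25 + I)*(I + g) = (25 + I)*(I + g) + 23*I*g)
o = 114 (o = 305 - 191 = 114)
E(14, Y(2))/o = (14² + 25*14 + 25*2 + 24*14*2)/114 = (196 + 350 + 50 + 672)*(1/114) = 1268*(1/114) = 634/57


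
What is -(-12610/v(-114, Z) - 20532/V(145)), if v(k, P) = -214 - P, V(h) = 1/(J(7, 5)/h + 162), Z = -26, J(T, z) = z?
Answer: 312721543/94 ≈ 3.3268e+6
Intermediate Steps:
V(h) = 1/(162 + 5/h) (V(h) = 1/(5/h + 162) = 1/(162 + 5/h))
-(-12610/v(-114, Z) - 20532/V(145)) = -(-12610/(-214 - 1*(-26)) - 20532/(145/(5 + 162*145))) = -(-12610/(-214 + 26) - 20532/(145/(5 + 23490))) = -(-12610/(-188) - 20532/(145/23495)) = -(-12610*(-1/188) - 20532/(145*(1/23495))) = -(6305/94 - 20532/29/4699) = -(6305/94 - 20532*4699/29) = -(6305/94 - 3326892) = -1*(-312721543/94) = 312721543/94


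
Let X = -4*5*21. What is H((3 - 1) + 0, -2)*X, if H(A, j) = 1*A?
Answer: -840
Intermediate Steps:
X = -420 (X = -20*21 = -420)
H(A, j) = A
H((3 - 1) + 0, -2)*X = ((3 - 1) + 0)*(-420) = (2 + 0)*(-420) = 2*(-420) = -840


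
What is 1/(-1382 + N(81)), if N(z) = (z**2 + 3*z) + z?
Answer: 1/5503 ≈ 0.00018172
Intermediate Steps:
N(z) = z**2 + 4*z
1/(-1382 + N(81)) = 1/(-1382 + 81*(4 + 81)) = 1/(-1382 + 81*85) = 1/(-1382 + 6885) = 1/5503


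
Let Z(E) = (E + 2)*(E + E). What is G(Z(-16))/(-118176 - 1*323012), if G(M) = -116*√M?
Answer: 232*√7/110297 ≈ 0.0055651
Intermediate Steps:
Z(E) = 2*E*(2 + E) (Z(E) = (2 + E)*(2*E) = 2*E*(2 + E))
G(Z(-16))/(-118176 - 1*323012) = (-116*8*√7)/(-118176 - 1*323012) = (-116*8*√7)/(-118176 - 323012) = -928*√7/(-441188) = -928*√7*(-1/441188) = 232*√7/110297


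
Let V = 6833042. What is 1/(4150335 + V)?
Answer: 1/10983377 ≈ 9.1047e-8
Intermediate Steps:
1/(4150335 + V) = 1/(4150335 + 6833042) = 1/10983377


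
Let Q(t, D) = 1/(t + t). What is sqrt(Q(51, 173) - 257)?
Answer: I*sqrt(2673726)/102 ≈ 16.031*I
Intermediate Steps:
Q(t, D) = 1/(2*t)
sqrt(Q(51, 173) - 257) = sqrt((1/2)/51 - 257) = sqrt((1/2)*(1/51) - 257) = sqrt(1/102 - 257) = sqrt(-26213/102) = I*sqrt(2673726)/102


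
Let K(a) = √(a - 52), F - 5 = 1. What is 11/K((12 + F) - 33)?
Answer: -11*I*√67/67 ≈ -1.3439*I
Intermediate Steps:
F = 6 (F = 5 + 1 = 6)
K(a) = √(-52 + a)
11/K((12 + F) - 33) = 11/√(-52 + ((12 + 6) - 33)) = 11/√(-52 + (18 - 33)) = 11/√(-52 - 15) = 11/√(-67) = 11/(I*√67) = -I*√67/67*11 = -11*I*√67/67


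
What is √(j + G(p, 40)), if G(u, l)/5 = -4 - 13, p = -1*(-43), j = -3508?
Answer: I*√3593 ≈ 59.942*I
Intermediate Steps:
p = 43
G(u, l) = -85 (G(u, l) = 5*(-4 - 13) = 5*(-17) = -85)
√(j + G(p, 40)) = √(-3508 - 85) = √(-3593) = I*√3593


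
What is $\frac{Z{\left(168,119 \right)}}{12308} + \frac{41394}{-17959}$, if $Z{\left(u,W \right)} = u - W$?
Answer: $- \frac{508597361}{221039372} \approx -2.3009$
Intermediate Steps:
$\frac{Z{\left(168,119 \right)}}{12308} + \frac{41394}{-17959} = \frac{168 - 119}{12308} + \frac{41394}{-17959} = \left(168 - 119\right) \frac{1}{12308} + 41394 \left(- \frac{1}{17959}\right) = 49 \cdot \frac{1}{12308} - \frac{41394}{17959} = \frac{49}{12308} - \frac{41394}{17959} = - \frac{508597361}{221039372}$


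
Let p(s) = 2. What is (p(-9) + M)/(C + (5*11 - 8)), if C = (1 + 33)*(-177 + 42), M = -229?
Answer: 227/4543 ≈ 0.049967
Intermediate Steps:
C = -4590 (C = 34*(-135) = -4590)
(p(-9) + M)/(C + (5*11 - 8)) = (2 - 229)/(-4590 + (5*11 - 8)) = -227/(-4590 + (55 - 8)) = -227/(-4590 + 47) = -227/(-4543) = -227*(-1/4543) = 227/4543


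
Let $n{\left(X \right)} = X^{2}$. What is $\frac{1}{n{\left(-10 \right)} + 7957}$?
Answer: $\frac{1}{8057} \approx 0.00012412$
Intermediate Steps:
$\frac{1}{n{\left(-10 \right)} + 7957} = \frac{1}{\left(-10\right)^{2} + 7957} = \frac{1}{100 + 7957} = \frac{1}{8057}$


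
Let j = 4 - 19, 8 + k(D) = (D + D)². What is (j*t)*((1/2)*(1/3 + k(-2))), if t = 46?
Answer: -2875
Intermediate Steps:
k(D) = -8 + 4*D² (k(D) = -8 + (D + D)² = -8 + (2*D)² = -8 + 4*D²)
j = -15
(j*t)*((1/2)*(1/3 + k(-2))) = (-15*46)*((1/2)*(1/3 + (-8 + 4*(-2)²))) = -690*1*(½)*(1*(⅓) + (-8 + 4*4)) = -345*(⅓ + (-8 + 16)) = -345*(⅓ + 8) = -345*25/3 = -690*25/6 = -2875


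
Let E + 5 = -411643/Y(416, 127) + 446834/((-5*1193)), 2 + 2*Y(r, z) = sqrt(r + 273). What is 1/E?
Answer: 2421387576047/964297183934337919 - 1171740976214*sqrt(689)/964297183934337919 ≈ -2.9385e-5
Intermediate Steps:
Y(r, z) = -1 + sqrt(273 + r)/2 (Y(r, z) = -1 + sqrt(r + 273)/2 = -1 + sqrt(273 + r)/2)
E = -476659/5965 - 411643/(-1 + sqrt(689)/2) (E = -5 + (-411643/(-1 + sqrt(273 + 416)/2) + 446834/((-5*1193))) = -5 + (-411643/(-1 + sqrt(689)/2) + 446834/(-5965)) = -5 + (-411643/(-1 + sqrt(689)/2) + 446834*(-1/5965)) = -5 + (-411643/(-1 + sqrt(689)/2) - 446834/5965) = -5 + (-446834/5965 - 411643/(-1 + sqrt(689)/2)) = -476659/5965 - 411643/(-1 + sqrt(689)/2) ≈ -34032.)
1/E = 1/(-2029662679/817205 - 823286*sqrt(689)/685)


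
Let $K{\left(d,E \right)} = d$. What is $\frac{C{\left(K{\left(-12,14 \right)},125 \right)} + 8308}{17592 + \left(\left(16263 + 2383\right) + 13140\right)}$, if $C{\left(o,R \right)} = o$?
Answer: $\frac{4148}{24689} \approx 0.16801$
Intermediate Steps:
$\frac{C{\left(K{\left(-12,14 \right)},125 \right)} + 8308}{17592 + \left(\left(16263 + 2383\right) + 13140\right)} = \frac{-12 + 8308}{17592 + \left(\left(16263 + 2383\right) + 13140\right)} = \frac{8296}{17592 + \left(18646 + 13140\right)} = \frac{8296}{17592 + 31786} = \frac{8296}{49378} = 8296 \cdot \frac{1}{49378} = \frac{4148}{24689}$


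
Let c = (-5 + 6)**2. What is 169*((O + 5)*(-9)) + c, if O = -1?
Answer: -6083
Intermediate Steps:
c = 1 (c = 1**2 = 1)
169*((O + 5)*(-9)) + c = 169*((-1 + 5)*(-9)) + 1 = 169*(4*(-9)) + 1 = 169*(-36) + 1 = -6084 + 1 = -6083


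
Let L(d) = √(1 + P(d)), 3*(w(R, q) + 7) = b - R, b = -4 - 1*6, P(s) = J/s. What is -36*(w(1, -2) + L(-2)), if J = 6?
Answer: 384 - 36*I*√2 ≈ 384.0 - 50.912*I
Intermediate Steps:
P(s) = 6/s
b = -10 (b = -4 - 6 = -10)
w(R, q) = -31/3 - R/3 (w(R, q) = -7 + (-10 - R)/3 = -7 + (-10/3 - R/3) = -31/3 - R/3)
L(d) = √(1 + 6/d)
-36*(w(1, -2) + L(-2)) = -36*((-31/3 - ⅓*1) + √((6 - 2)/(-2))) = -36*((-31/3 - ⅓) + √(-½*4)) = -36*(-32/3 + √(-2)) = -36*(-32/3 + I*√2) = 384 - 36*I*√2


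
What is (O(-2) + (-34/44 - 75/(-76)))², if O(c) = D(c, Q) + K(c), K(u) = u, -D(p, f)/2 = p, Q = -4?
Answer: 3426201/698896 ≈ 4.9023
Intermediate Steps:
D(p, f) = -2*p
O(c) = -c (O(c) = -2*c + c = -c)
(O(-2) + (-34/44 - 75/(-76)))² = (-1*(-2) + (-34/44 - 75/(-76)))² = (2 + (-34*1/44 - 75*(-1/76)))² = (2 + (-17/22 + 75/76))² = (2 + 179/836)² = (1851/836)² = 3426201/698896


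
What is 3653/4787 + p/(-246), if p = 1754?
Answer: -3748880/588801 ≈ -6.3670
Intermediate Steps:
3653/4787 + p/(-246) = 3653/4787 + 1754/(-246) = 3653*(1/4787) + 1754*(-1/246) = 3653/4787 - 877/123 = -3748880/588801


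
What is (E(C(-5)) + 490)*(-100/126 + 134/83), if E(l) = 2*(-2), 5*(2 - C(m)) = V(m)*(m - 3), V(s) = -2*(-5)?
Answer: 231768/581 ≈ 398.91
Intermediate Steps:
V(s) = 10
C(m) = 8 - 2*m (C(m) = 2 - 2*(m - 3) = 2 - 2*(-3 + m) = 2 - (-30 + 10*m)/5 = 2 + (6 - 2*m) = 8 - 2*m)
E(l) = -4
(E(C(-5)) + 490)*(-100/126 + 134/83) = (-4 + 490)*(-100/126 + 134/83) = 486*(-100*1/126 + 134*(1/83)) = 486*(-50/63 + 134/83) = 486*(4292/5229) = 231768/581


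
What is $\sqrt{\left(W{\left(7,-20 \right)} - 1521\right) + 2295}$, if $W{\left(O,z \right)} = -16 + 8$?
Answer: $\sqrt{766} \approx 27.677$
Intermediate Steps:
$W{\left(O,z \right)} = -8$
$\sqrt{\left(W{\left(7,-20 \right)} - 1521\right) + 2295} = \sqrt{\left(-8 - 1521\right) + 2295} = \sqrt{-1529 + 2295} = \sqrt{766}$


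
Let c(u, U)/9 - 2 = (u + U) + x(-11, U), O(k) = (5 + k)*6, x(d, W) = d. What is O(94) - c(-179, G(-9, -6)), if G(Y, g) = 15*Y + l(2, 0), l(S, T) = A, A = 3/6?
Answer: 6993/2 ≈ 3496.5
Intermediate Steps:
A = 1/2 (A = 3*(1/6) = 1/2 ≈ 0.50000)
l(S, T) = 1/2
O(k) = 30 + 6*k
G(Y, g) = 1/2 + 15*Y (G(Y, g) = 15*Y + 1/2 = 1/2 + 15*Y)
c(u, U) = -81 + 9*U + 9*u (c(u, U) = 18 + 9*((u + U) - 11) = 18 + 9*((U + u) - 11) = 18 + 9*(-11 + U + u) = 18 + (-99 + 9*U + 9*u) = -81 + 9*U + 9*u)
O(94) - c(-179, G(-9, -6)) = (30 + 6*94) - (-81 + 9*(1/2 + 15*(-9)) + 9*(-179)) = (30 + 564) - (-81 + 9*(1/2 - 135) - 1611) = 594 - (-81 + 9*(-269/2) - 1611) = 594 - (-81 - 2421/2 - 1611) = 594 - 1*(-5805/2) = 594 + 5805/2 = 6993/2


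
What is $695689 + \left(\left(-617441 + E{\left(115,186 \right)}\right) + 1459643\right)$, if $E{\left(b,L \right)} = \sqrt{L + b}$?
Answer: $1537891 + \sqrt{301} \approx 1.5379 \cdot 10^{6}$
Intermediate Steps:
$695689 + \left(\left(-617441 + E{\left(115,186 \right)}\right) + 1459643\right) = 695689 + \left(\left(-617441 + \sqrt{186 + 115}\right) + 1459643\right) = 695689 + \left(\left(-617441 + \sqrt{301}\right) + 1459643\right) = 695689 + \left(842202 + \sqrt{301}\right) = 1537891 + \sqrt{301}$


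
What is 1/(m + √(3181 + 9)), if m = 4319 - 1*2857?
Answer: 731/1067127 - √3190/2134254 ≈ 0.00065855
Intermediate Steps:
m = 1462 (m = 4319 - 2857 = 1462)
1/(m + √(3181 + 9)) = 1/(1462 + √(3181 + 9)) = 1/(1462 + √3190)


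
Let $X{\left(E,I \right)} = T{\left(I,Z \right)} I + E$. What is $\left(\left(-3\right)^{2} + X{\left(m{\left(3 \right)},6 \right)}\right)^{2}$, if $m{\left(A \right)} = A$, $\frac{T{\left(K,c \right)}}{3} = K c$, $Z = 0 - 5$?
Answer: $278784$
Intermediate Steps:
$Z = -5$ ($Z = 0 - 5 = -5$)
$T{\left(K,c \right)} = 3 K c$
$X{\left(E,I \right)} = E - 15 I^{2}$ ($X{\left(E,I \right)} = 3 I \left(-5\right) I + E = - 15 I I + E = - 15 I^{2} + E = E - 15 I^{2}$)
$\left(\left(-3\right)^{2} + X{\left(m{\left(3 \right)},6 \right)}\right)^{2} = \left(\left(-3\right)^{2} + \left(3 - 15 \cdot 6^{2}\right)\right)^{2} = \left(9 + \left(3 - 540\right)\right)^{2} = \left(9 - 537\right)^{2} = \left(-528\right)^{2} = 278784$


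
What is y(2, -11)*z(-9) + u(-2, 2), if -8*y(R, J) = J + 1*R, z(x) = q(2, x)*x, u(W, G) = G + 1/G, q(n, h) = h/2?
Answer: 769/16 ≈ 48.063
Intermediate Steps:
q(n, h) = h/2 (q(n, h) = h*(½) = h/2)
z(x) = x²/2 (z(x) = (x/2)*x = x²/2)
y(R, J) = -J/8 - R/8 (y(R, J) = -(J + 1*R)/8 = -(J + R)/8 = -J/8 - R/8)
y(2, -11)*z(-9) + u(-2, 2) = (-⅛*(-11) - ⅛*2)*((½)*(-9)²) + (2 + 1/2) = (11/8 - ¼)*((½)*81) + (2 + ½) = (9/8)*(81/2) + 5/2 = 729/16 + 5/2 = 769/16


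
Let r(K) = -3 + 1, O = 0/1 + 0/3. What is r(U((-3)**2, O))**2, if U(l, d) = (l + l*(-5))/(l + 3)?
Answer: 4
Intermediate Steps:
O = 0 (O = 0*1 + 0*(1/3) = 0 + 0 = 0)
U(l, d) = -4*l/(3 + l) (U(l, d) = (l - 5*l)/(3 + l) = (-4*l)/(3 + l) = -4*l/(3 + l))
r(K) = -2
r(U((-3)**2, O))**2 = (-2)**2 = 4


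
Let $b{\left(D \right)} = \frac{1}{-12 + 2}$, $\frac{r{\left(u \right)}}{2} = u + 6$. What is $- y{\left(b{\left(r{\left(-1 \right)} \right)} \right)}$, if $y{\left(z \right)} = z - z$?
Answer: $0$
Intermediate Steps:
$r{\left(u \right)} = 12 + 2 u$ ($r{\left(u \right)} = 2 \left(u + 6\right) = 2 \left(6 + u\right) = 12 + 2 u$)
$b{\left(D \right)} = - \frac{1}{10}$ ($b{\left(D \right)} = \frac{1}{-10} = - \frac{1}{10}$)
$y{\left(z \right)} = 0$
$- y{\left(b{\left(r{\left(-1 \right)} \right)} \right)} = \left(-1\right) 0 = 0$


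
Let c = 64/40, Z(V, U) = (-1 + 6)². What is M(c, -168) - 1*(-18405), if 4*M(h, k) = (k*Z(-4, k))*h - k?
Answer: 16767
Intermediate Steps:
Z(V, U) = 25 (Z(V, U) = 5² = 25)
c = 8/5 (c = 64*(1/40) = 8/5 ≈ 1.6000)
M(h, k) = -k/4 + 25*h*k/4 (M(h, k) = ((k*25)*h - k)/4 = ((25*k)*h - k)/4 = (25*h*k - k)/4 = (-k + 25*h*k)/4 = -k/4 + 25*h*k/4)
M(c, -168) - 1*(-18405) = (¼)*(-168)*(-1 + 25*(8/5)) - 1*(-18405) = (¼)*(-168)*(-1 + 40) + 18405 = (¼)*(-168)*39 + 18405 = -1638 + 18405 = 16767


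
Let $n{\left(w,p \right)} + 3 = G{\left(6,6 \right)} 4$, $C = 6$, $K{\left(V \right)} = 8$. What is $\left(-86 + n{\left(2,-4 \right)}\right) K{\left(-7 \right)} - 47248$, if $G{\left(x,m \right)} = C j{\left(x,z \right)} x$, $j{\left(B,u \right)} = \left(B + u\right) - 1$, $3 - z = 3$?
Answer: $-42200$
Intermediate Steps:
$z = 0$ ($z = 3 - 3 = 0$)
$j{\left(B,u \right)} = -1 + B + u$
$G{\left(x,m \right)} = x \left(-6 + 6 x\right)$ ($G{\left(x,m \right)} = 6 \left(-1 + x + 0\right) x = 6 \left(-1 + x\right) x = \left(-6 + 6 x\right) x = x \left(-6 + 6 x\right)$)
$n{\left(w,p \right)} = 717$ ($n{\left(w,p \right)} = -3 + 6 \cdot 6 \left(-1 + 6\right) 4 = -3 + 6 \cdot 6 \cdot 5 \cdot 4 = -3 + 180 \cdot 4 = -3 + 720 = 717$)
$\left(-86 + n{\left(2,-4 \right)}\right) K{\left(-7 \right)} - 47248 = \left(-86 + 717\right) 8 - 47248 = 631 \cdot 8 - 47248 = 5048 - 47248 = -42200$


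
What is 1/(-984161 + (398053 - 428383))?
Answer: -1/1014491 ≈ -9.8572e-7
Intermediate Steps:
1/(-984161 + (398053 - 428383)) = 1/(-984161 - 30330) = 1/(-1014491) = -1/1014491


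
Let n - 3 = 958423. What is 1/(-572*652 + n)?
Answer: 1/585482 ≈ 1.7080e-6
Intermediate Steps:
n = 958426 (n = 3 + 958423 = 958426)
1/(-572*652 + n) = 1/(-572*652 + 958426) = 1/(-372944 + 958426) = 1/585482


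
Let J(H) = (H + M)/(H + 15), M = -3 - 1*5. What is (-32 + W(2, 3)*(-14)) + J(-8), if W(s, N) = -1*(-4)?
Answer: -632/7 ≈ -90.286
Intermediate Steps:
W(s, N) = 4
M = -8 (M = -3 - 5 = -8)
J(H) = (-8 + H)/(15 + H) (J(H) = (H - 8)/(H + 15) = (-8 + H)/(15 + H))
(-32 + W(2, 3)*(-14)) + J(-8) = (-32 + 4*(-14)) + (-8 - 8)/(15 - 8) = (-32 - 56) - 16/7 = -88 + (1/7)*(-16) = -88 - 16/7 = -632/7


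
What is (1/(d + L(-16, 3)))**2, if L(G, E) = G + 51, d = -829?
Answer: 1/630436 ≈ 1.5862e-6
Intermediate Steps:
L(G, E) = 51 + G
(1/(d + L(-16, 3)))**2 = (1/(-829 + (51 - 16)))**2 = (1/(-829 + 35))**2 = (1/(-794))**2 = (-1/794)**2 = 1/630436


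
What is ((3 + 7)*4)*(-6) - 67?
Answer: -307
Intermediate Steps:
((3 + 7)*4)*(-6) - 67 = (10*4)*(-6) - 67 = 40*(-6) - 67 = -240 - 67 = -307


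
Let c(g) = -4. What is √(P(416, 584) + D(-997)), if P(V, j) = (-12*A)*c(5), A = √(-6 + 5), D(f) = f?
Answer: √(-997 + 48*I) ≈ 0.75987 + 31.584*I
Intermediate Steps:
A = I (A = √(-1) = I ≈ 1.0*I)
P(V, j) = 48*I (P(V, j) = -12*I*(-4) = 48*I)
√(P(416, 584) + D(-997)) = √(48*I - 997) = √(-997 + 48*I)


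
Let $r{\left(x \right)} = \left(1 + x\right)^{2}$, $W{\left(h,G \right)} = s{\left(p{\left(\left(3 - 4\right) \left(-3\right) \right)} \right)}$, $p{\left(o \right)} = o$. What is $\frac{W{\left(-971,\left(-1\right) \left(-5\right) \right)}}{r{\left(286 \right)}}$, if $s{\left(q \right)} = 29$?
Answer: $\frac{29}{82369} \approx 0.00035207$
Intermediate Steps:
$W{\left(h,G \right)} = 29$
$\frac{W{\left(-971,\left(-1\right) \left(-5\right) \right)}}{r{\left(286 \right)}} = \frac{29}{\left(1 + 286\right)^{2}} = \frac{29}{287^{2}} = \frac{29}{82369}$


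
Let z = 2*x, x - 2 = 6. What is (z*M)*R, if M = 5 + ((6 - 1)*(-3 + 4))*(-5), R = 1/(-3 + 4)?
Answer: -320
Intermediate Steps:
x = 8 (x = 2 + 6 = 8)
z = 16 (z = 2*8 = 16)
R = 1 (R = 1/1 = 1)
M = -20 (M = 5 + (5*1)*(-5) = 5 + 5*(-5) = 5 - 25 = -20)
(z*M)*R = (16*(-20))*1 = -320*1 = -320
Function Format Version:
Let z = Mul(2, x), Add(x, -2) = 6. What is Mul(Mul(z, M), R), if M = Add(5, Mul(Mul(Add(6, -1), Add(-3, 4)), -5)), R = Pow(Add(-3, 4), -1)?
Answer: -320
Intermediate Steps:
x = 8 (x = Add(2, 6) = 8)
z = 16 (z = Mul(2, 8) = 16)
R = 1 (R = Pow(1, -1) = 1)
M = -20 (M = Add(5, Mul(Mul(5, 1), -5)) = Add(5, Mul(5, -5)) = Add(5, -25) = -20)
Mul(Mul(z, M), R) = Mul(Mul(16, -20), 1) = Mul(-320, 1) = -320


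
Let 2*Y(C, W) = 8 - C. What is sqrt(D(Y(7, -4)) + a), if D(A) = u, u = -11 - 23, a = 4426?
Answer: 6*sqrt(122) ≈ 66.272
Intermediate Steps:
Y(C, W) = 4 - C/2 (Y(C, W) = (8 - C)/2 = 4 - C/2)
u = -34
D(A) = -34
sqrt(D(Y(7, -4)) + a) = sqrt(-34 + 4426) = sqrt(4392) = 6*sqrt(122)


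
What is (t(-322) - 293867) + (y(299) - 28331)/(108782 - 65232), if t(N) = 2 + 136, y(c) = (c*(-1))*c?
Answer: -6396007841/21775 ≈ -2.9373e+5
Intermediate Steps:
y(c) = -c² (y(c) = (-c)*c = -c²)
t(N) = 138
(t(-322) - 293867) + (y(299) - 28331)/(108782 - 65232) = (138 - 293867) + (-1*299² - 28331)/(108782 - 65232) = -293729 + (-1*89401 - 28331)/43550 = -293729 + (-89401 - 28331)*(1/43550) = -293729 - 117732*1/43550 = -293729 - 58866/21775 = -6396007841/21775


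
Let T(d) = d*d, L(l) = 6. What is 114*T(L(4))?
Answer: 4104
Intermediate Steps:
T(d) = d**2
114*T(L(4)) = 114*6**2 = 114*36 = 4104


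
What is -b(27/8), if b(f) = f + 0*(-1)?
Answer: -27/8 ≈ -3.3750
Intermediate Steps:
b(f) = f (b(f) = f + 0 = f)
-b(27/8) = -27/8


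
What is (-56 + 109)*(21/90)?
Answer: 371/30 ≈ 12.367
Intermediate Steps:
(-56 + 109)*(21/90) = 53*(21*(1/90)) = 53*(7/30) = 371/30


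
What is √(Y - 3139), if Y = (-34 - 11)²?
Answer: I*√1114 ≈ 33.377*I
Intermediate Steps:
Y = 2025 (Y = (-45)² = 2025)
√(Y - 3139) = √(2025 - 3139) = √(-1114) = I*√1114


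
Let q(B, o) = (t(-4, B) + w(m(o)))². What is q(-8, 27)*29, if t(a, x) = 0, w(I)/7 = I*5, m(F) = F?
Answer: 25897725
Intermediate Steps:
w(I) = 35*I (w(I) = 7*(I*5) = 7*(5*I) = 35*I)
q(B, o) = 1225*o² (q(B, o) = (0 + 35*o)² = (35*o)² = 1225*o²)
q(-8, 27)*29 = (1225*27²)*29 = (1225*729)*29 = 893025*29 = 25897725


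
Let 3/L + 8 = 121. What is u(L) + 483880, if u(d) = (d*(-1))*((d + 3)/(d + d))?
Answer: 54678269/113 ≈ 4.8388e+5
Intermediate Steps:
L = 3/113 (L = 3/(-8 + 121) = 3/113 ≈ 0.026549)
u(d) = -3/2 - d/2 (u(d) = (-d)*((3 + d)/((2*d))) = (-d)*((3 + d)*(1/(2*d))) = (-d)*((3 + d)/(2*d)) = -3/2 - d/2)
u(L) + 483880 = (-3/2 - ½*3/113) + 483880 = (-3/2 - 3/226) + 483880 = -171/113 + 483880 = 54678269/113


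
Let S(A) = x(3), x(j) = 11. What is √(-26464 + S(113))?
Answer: I*√26453 ≈ 162.64*I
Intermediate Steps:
S(A) = 11
√(-26464 + S(113)) = √(-26464 + 11) = √(-26453) = I*√26453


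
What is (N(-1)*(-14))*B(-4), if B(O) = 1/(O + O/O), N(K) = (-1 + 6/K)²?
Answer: 686/3 ≈ 228.67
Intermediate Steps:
B(O) = 1/(1 + O) (B(O) = 1/(O + 1) = 1/(1 + O))
(N(-1)*(-14))*B(-4) = (((-6 - 1)²/(-1)²)*(-14))/(1 - 4) = ((1*(-7)²)*(-14))/(-3) = ((1*49)*(-14))*(-⅓) = (49*(-14))*(-⅓) = -686*(-⅓) = 686/3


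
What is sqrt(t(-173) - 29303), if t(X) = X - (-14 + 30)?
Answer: 2*I*sqrt(7373) ≈ 171.73*I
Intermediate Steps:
t(X) = -16 + X (t(X) = X - 1*16 = X - 16 = -16 + X)
sqrt(t(-173) - 29303) = sqrt((-16 - 173) - 29303) = sqrt(-189 - 29303) = sqrt(-29492) = 2*I*sqrt(7373)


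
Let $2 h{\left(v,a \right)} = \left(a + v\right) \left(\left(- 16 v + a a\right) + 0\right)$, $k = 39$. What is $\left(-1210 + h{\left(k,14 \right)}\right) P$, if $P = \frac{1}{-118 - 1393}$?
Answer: $\frac{12552}{1511} \approx 8.3071$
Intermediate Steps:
$P = - \frac{1}{1511}$ ($P = \frac{1}{-1511} = - \frac{1}{1511} \approx -0.00066181$)
$h{\left(v,a \right)} = \frac{\left(a + v\right) \left(a^{2} - 16 v\right)}{2}$ ($h{\left(v,a \right)} = \frac{\left(a + v\right) \left(\left(- 16 v + a a\right) + 0\right)}{2} = \frac{\left(a + v\right) \left(\left(- 16 v + a^{2}\right) + 0\right)}{2} = \frac{\left(a + v\right) \left(\left(a^{2} - 16 v\right) + 0\right)}{2} = \frac{\left(a + v\right) \left(a^{2} - 16 v\right)}{2}$)
$\left(-1210 + h{\left(k,14 \right)}\right) P = \left(-1210 + \left(\frac{14^{3}}{2} - 8 \cdot 39^{2} + \frac{1}{2} \cdot 39 \cdot 14^{2} - 112 \cdot 39\right)\right) \left(- \frac{1}{1511}\right) = \left(-1210 + \left(\frac{1}{2} \cdot 2744 - 12168 + \frac{1}{2} \cdot 39 \cdot 196 - 4368\right)\right) \left(- \frac{1}{1511}\right) = \left(-1210 + \left(1372 - 12168 + 3822 - 4368\right)\right) \left(- \frac{1}{1511}\right) = \left(-1210 - 11342\right) \left(- \frac{1}{1511}\right) = \left(-12552\right) \left(- \frac{1}{1511}\right) = \frac{12552}{1511}$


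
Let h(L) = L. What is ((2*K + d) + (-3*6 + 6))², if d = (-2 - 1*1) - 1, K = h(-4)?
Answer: 576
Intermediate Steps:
K = -4
d = -4 (d = (-2 - 1) - 1 = -3 - 1 = -4)
((2*K + d) + (-3*6 + 6))² = ((2*(-4) - 4) + (-3*6 + 6))² = ((-8 - 4) + (-18 + 6))² = (-12 - 12)² = (-24)² = 576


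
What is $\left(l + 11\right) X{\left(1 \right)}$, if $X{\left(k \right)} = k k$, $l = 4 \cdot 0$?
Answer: $11$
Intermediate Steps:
$l = 0$
$X{\left(k \right)} = k^{2}$
$\left(l + 11\right) X{\left(1 \right)} = \left(0 + 11\right) 1^{2} = 11 \cdot 1 = 11$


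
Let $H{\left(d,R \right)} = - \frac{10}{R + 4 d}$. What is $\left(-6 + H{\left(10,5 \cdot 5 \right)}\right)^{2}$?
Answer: $\frac{6400}{169} \approx 37.87$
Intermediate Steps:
$\left(-6 + H{\left(10,5 \cdot 5 \right)}\right)^{2} = \left(-6 - \frac{10}{5 \cdot 5 + 4 \cdot 10}\right)^{2} = \left(-6 - \frac{10}{25 + 40}\right)^{2} = \left(-6 - \frac{10}{65}\right)^{2} = \left(-6 - \frac{2}{13}\right)^{2} = \left(- \frac{80}{13}\right)^{2} = \frac{6400}{169}$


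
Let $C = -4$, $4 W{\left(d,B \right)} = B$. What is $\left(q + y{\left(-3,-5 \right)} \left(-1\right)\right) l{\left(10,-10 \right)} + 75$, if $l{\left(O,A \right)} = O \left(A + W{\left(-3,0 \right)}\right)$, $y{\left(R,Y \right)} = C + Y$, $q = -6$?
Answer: $-225$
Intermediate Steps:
$W{\left(d,B \right)} = \frac{B}{4}$
$y{\left(R,Y \right)} = -4 + Y$
$l{\left(O,A \right)} = A O$ ($l{\left(O,A \right)} = O \left(A + \frac{1}{4} \cdot 0\right) = O \left(A + 0\right) = O A = A O$)
$\left(q + y{\left(-3,-5 \right)} \left(-1\right)\right) l{\left(10,-10 \right)} + 75 = \left(-6 + \left(-4 - 5\right) \left(-1\right)\right) \left(\left(-10\right) 10\right) + 75 = \left(-6 - -9\right) \left(-100\right) + 75 = \left(-6 + 9\right) \left(-100\right) + 75 = 3 \left(-100\right) + 75 = -300 + 75 = -225$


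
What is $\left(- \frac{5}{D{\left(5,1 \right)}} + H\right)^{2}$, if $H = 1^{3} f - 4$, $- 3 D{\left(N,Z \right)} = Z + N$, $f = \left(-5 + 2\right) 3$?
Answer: $\frac{441}{4} \approx 110.25$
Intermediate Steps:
$f = -9$ ($f = \left(-3\right) 3 = -9$)
$D{\left(N,Z \right)} = - \frac{N}{3} - \frac{Z}{3}$ ($D{\left(N,Z \right)} = - \frac{Z + N}{3} = - \frac{N + Z}{3} = - \frac{N}{3} - \frac{Z}{3}$)
$H = -13$ ($H = 1^{3} \left(-9\right) - 4 = 1 \left(-9\right) - 4 = -9 - 4 = -13$)
$\left(- \frac{5}{D{\left(5,1 \right)}} + H\right)^{2} = \left(- \frac{5}{\left(- \frac{1}{3}\right) 5 - \frac{1}{3}} - 13\right)^{2} = \left(- \frac{5}{- \frac{5}{3} - \frac{1}{3}} - 13\right)^{2} = \left(- \frac{5}{-2} - 13\right)^{2} = \left(\left(-5\right) \left(- \frac{1}{2}\right) - 13\right)^{2} = \left(\frac{5}{2} - 13\right)^{2} = \left(- \frac{21}{2}\right)^{2} = \frac{441}{4}$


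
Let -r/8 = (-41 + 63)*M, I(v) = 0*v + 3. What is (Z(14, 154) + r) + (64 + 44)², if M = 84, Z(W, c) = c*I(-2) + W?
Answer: -2644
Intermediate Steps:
I(v) = 3 (I(v) = 0 + 3 = 3)
Z(W, c) = W + 3*c (Z(W, c) = c*3 + W = 3*c + W = W + 3*c)
r = -14784 (r = -8*(-41 + 63)*84 = -176*84 = -8*1848 = -14784)
(Z(14, 154) + r) + (64 + 44)² = ((14 + 3*154) - 14784) + (64 + 44)² = ((14 + 462) - 14784) + 108² = (476 - 14784) + 11664 = -14308 + 11664 = -2644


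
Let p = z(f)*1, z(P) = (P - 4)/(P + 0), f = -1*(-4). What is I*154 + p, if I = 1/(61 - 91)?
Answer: -77/15 ≈ -5.1333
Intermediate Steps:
f = 4
z(P) = (-4 + P)/P
p = 0 (p = ((-4 + 4)/4)*1 = ((¼)*0)*1 = 0*1 = 0)
I = -1/30 (I = 1/(-30) = -1/30 ≈ -0.033333)
I*154 + p = -1/30*154 + 0 = -77/15 + 0 = -77/15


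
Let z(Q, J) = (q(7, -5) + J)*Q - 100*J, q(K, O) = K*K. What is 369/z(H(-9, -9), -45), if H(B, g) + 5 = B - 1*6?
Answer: 369/4420 ≈ 0.083484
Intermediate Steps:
H(B, g) = -11 + B (H(B, g) = -5 + (B - 1*6) = -5 + (B - 6) = -5 + (-6 + B) = -11 + B)
q(K, O) = K²
z(Q, J) = -100*J + Q*(49 + J) (z(Q, J) = (7² + J)*Q - 100*J = (49 + J)*Q - 100*J = Q*(49 + J) - 100*J = -100*J + Q*(49 + J))
369/z(H(-9, -9), -45) = 369/(-100*(-45) + 49*(-11 - 9) - 45*(-11 - 9)) = 369/(4500 + 49*(-20) - 45*(-20)) = 369/(4500 - 980 + 900) = 369/4420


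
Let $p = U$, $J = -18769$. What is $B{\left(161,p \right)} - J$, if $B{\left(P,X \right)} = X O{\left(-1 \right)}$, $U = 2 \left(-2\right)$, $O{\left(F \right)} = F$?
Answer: $18773$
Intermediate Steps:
$U = -4$
$p = -4$
$B{\left(P,X \right)} = - X$ ($B{\left(P,X \right)} = X \left(-1\right) = - X$)
$B{\left(161,p \right)} - J = \left(-1\right) \left(-4\right) - -18769 = 4 + 18769 = 18773$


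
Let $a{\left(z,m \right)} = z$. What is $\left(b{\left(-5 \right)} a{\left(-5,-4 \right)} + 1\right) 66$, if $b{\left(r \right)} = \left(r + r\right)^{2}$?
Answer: $-32934$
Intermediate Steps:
$b{\left(r \right)} = 4 r^{2}$ ($b{\left(r \right)} = \left(2 r\right)^{2} = 4 r^{2}$)
$\left(b{\left(-5 \right)} a{\left(-5,-4 \right)} + 1\right) 66 = \left(4 \left(-5\right)^{2} \left(-5\right) + 1\right) 66 = \left(4 \cdot 25 \left(-5\right) + 1\right) 66 = \left(100 \left(-5\right) + 1\right) 66 = \left(-500 + 1\right) 66 = \left(-499\right) 66 = -32934$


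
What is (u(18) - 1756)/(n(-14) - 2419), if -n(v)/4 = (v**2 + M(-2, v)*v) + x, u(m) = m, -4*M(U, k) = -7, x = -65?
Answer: 1738/2845 ≈ 0.61090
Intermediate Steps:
M(U, k) = 7/4 (M(U, k) = -1/4*(-7) = 7/4)
n(v) = 260 - 7*v - 4*v**2 (n(v) = -4*((v**2 + 7*v/4) - 65) = -4*(-65 + v**2 + 7*v/4) = 260 - 7*v - 4*v**2)
(u(18) - 1756)/(n(-14) - 2419) = (18 - 1756)/((260 - 7*(-14) - 4*(-14)**2) - 2419) = -1738/((260 + 98 - 4*196) - 2419) = -1738/((260 + 98 - 784) - 2419) = -1738/(-426 - 2419) = -1738/(-2845) = -1738*(-1/2845) = 1738/2845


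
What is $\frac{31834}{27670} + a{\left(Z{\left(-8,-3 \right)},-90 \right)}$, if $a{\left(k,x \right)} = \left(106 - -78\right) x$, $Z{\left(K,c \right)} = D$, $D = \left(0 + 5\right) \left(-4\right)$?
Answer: $- \frac{229091683}{13835} \approx -16559.0$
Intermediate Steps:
$D = -20$ ($D = 5 \left(-4\right) = -20$)
$Z{\left(K,c \right)} = -20$
$a{\left(k,x \right)} = 184 x$ ($a{\left(k,x \right)} = \left(106 + 78\right) x = 184 x$)
$\frac{31834}{27670} + a{\left(Z{\left(-8,-3 \right)},-90 \right)} = \frac{31834}{27670} + 184 \left(-90\right) = 31834 \cdot \frac{1}{27670} - 16560 = \frac{15917}{13835} - 16560 = - \frac{229091683}{13835}$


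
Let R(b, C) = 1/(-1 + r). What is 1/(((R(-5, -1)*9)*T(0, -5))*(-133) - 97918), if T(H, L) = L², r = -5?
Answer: -2/185861 ≈ -1.0761e-5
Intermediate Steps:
R(b, C) = -⅙ (R(b, C) = 1/(-1 - 5) = 1/(-6) = -⅙)
1/(((R(-5, -1)*9)*T(0, -5))*(-133) - 97918) = 1/((-⅙*9*(-5)²)*(-133) - 97918) = 1/(-3/2*25*(-133) - 97918) = 1/(-75/2*(-133) - 97918) = 1/(9975/2 - 97918) = 1/(-185861/2) = -2/185861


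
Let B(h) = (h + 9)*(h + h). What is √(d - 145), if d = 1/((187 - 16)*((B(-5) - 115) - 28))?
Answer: I*√15776838822/10431 ≈ 12.042*I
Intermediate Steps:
B(h) = 2*h*(9 + h) (B(h) = (9 + h)*(2*h) = 2*h*(9 + h))
d = -1/31293 (d = 1/((187 - 16)*((2*(-5)*(9 - 5) - 115) - 28)) = 1/(171*((2*(-5)*4 - 115) - 28)) = 1/(171*((-40 - 115) - 28)) = 1/(171*(-155 - 28)) = 1/(171*(-183)) = 1/(-31293) = -1/31293 ≈ -3.1956e-5)
√(d - 145) = √(-1/31293 - 145) = √(-4537486/31293) = I*√15776838822/10431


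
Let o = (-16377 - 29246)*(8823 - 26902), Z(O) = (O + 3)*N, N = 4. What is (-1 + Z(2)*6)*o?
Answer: 98153367823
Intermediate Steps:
Z(O) = 12 + 4*O (Z(O) = (O + 3)*4 = (3 + O)*4 = 12 + 4*O)
o = 824818217 (o = -45623*(-18079) = 824818217)
(-1 + Z(2)*6)*o = (-1 + (12 + 4*2)*6)*824818217 = (-1 + (12 + 8)*6)*824818217 = (-1 + 20*6)*824818217 = (-1 + 120)*824818217 = 119*824818217 = 98153367823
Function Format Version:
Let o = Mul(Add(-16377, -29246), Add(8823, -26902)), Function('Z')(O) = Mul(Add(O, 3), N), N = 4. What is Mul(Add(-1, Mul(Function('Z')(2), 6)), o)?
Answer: 98153367823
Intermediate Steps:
Function('Z')(O) = Add(12, Mul(4, O)) (Function('Z')(O) = Mul(Add(O, 3), 4) = Mul(Add(3, O), 4) = Add(12, Mul(4, O)))
o = 824818217 (o = Mul(-45623, -18079) = 824818217)
Mul(Add(-1, Mul(Function('Z')(2), 6)), o) = Mul(Add(-1, Mul(Add(12, Mul(4, 2)), 6)), 824818217) = Mul(Add(-1, Mul(Add(12, 8), 6)), 824818217) = Mul(Add(-1, Mul(20, 6)), 824818217) = Mul(Add(-1, 120), 824818217) = Mul(119, 824818217) = 98153367823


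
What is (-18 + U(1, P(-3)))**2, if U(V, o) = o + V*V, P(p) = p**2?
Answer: 64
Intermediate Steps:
U(V, o) = o + V**2
(-18 + U(1, P(-3)))**2 = (-18 + ((-3)**2 + 1**2))**2 = (-18 + (9 + 1))**2 = (-18 + 10)**2 = (-8)**2 = 64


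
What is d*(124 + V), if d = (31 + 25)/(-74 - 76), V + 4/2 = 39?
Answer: -4508/75 ≈ -60.107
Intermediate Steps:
V = 37 (V = -2 + 39 = 37)
d = -28/75 (d = 56/(-150) = 56*(-1/150) = -28/75 ≈ -0.37333)
d*(124 + V) = -28*(124 + 37)/75 = -28/75*161 = -4508/75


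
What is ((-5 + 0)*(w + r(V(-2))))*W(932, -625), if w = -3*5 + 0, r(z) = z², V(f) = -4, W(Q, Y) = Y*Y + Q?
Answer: -1957785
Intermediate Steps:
W(Q, Y) = Q + Y² (W(Q, Y) = Y² + Q = Q + Y²)
w = -15 (w = -15 + 0 = -15)
((-5 + 0)*(w + r(V(-2))))*W(932, -625) = ((-5 + 0)*(-15 + (-4)²))*(932 + (-625)²) = (-5*(-15 + 16))*(932 + 390625) = -5*1*391557 = -5*391557 = -1957785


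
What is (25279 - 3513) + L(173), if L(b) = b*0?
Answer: 21766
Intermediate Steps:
L(b) = 0
(25279 - 3513) + L(173) = (25279 - 3513) + 0 = 21766 + 0 = 21766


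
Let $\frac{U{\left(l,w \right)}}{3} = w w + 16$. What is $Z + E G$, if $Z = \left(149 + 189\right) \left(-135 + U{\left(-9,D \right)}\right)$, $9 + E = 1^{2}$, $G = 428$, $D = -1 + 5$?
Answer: $-16606$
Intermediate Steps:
$D = 4$
$U{\left(l,w \right)} = 48 + 3 w^{2}$ ($U{\left(l,w \right)} = 3 \left(w w + 16\right) = 3 \left(w^{2} + 16\right) = 3 \left(16 + w^{2}\right) = 48 + 3 w^{2}$)
$E = -8$ ($E = -9 + 1^{2} = -9 + 1 = -8$)
$Z = -13182$ ($Z = \left(149 + 189\right) \left(-135 + \left(48 + 3 \cdot 4^{2}\right)\right) = 338 \left(-135 + \left(48 + 3 \cdot 16\right)\right) = 338 \left(-135 + \left(48 + 48\right)\right) = 338 \left(-135 + 96\right) = 338 \left(-39\right) = -13182$)
$Z + E G = -13182 - 3424 = -16606$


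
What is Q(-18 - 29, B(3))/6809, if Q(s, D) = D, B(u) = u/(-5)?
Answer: -3/34045 ≈ -8.8119e-5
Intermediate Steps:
B(u) = -u/5 (B(u) = u*(-⅕) = -u/5)
Q(-18 - 29, B(3))/6809 = -⅕*3/6809 = -⅗*1/6809 = -3/34045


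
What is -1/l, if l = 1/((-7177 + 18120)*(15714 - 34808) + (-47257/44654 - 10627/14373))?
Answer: 134103809418219683/641811942 ≈ 2.0895e+8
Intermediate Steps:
l = -641811942/134103809418219683 (l = 1/(10943*(-19094) + (-47257*1/44654 - 10627*1/14373)) = 1/(-208945642 + (-47257/44654 - 10627/14373)) = 1/(-208945642 - 1153762919/641811942) = 1/(-134103809418219683/641811942) = -641811942/134103809418219683 ≈ -4.7859e-9)
-1/l = -1/(-641811942/134103809418219683) = -1*(-134103809418219683/641811942) = 134103809418219683/641811942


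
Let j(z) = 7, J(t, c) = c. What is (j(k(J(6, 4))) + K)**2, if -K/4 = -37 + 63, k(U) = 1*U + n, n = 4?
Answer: 9409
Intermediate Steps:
k(U) = 4 + U (k(U) = 1*U + 4 = U + 4 = 4 + U)
K = -104 (K = -4*(-37 + 63) = -4*26 = -104)
(j(k(J(6, 4))) + K)**2 = (7 - 104)**2 = (-97)**2 = 9409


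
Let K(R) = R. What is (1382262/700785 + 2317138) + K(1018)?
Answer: 541510111574/233595 ≈ 2.3182e+6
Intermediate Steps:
(1382262/700785 + 2317138) + K(1018) = (1382262/700785 + 2317138) + 1018 = (1382262*(1/700785) + 2317138) + 1018 = (460754/233595 + 2317138) + 1018 = 541272311864/233595 + 1018 = 541510111574/233595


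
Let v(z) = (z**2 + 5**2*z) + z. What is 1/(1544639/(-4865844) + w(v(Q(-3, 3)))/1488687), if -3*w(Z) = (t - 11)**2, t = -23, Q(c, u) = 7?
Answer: -7243718706828/2301358970881 ≈ -3.1476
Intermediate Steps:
v(z) = z**2 + 26*z (v(z) = (z**2 + 25*z) + z = z**2 + 26*z)
w(Z) = -1156/3 (w(Z) = -(-23 - 11)**2/3 = -1/3*(-34)**2 = -1/3*1156 = -1156/3)
1/(1544639/(-4865844) + w(v(Q(-3, 3)))/1488687) = 1/(1544639/(-4865844) - 1156/3/1488687) = 1/(1544639*(-1/4865844) - 1156/3*1/1488687) = 1/(-1544639/4865844 - 1156/4466061) = 1/(-2301358970881/7243718706828) = -7243718706828/2301358970881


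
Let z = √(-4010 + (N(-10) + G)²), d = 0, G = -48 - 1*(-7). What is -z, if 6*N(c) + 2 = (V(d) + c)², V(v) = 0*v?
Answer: -I*√30614/3 ≈ -58.323*I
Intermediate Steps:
G = -41 (G = -48 + 7 = -41)
V(v) = 0
N(c) = -⅓ + c²/6 (N(c) = -⅓ + (0 + c)²/6 = -⅓ + c²/6)
z = I*√30614/3 (z = √(-4010 + ((-⅓ + (⅙)*(-10)²) - 41)²) = √(-4010 + ((-⅓ + (⅙)*100) - 41)²) = √(-4010 + ((-⅓ + 50/3) - 41)²) = √(-4010 + (49/3 - 41)²) = √(-4010 + (-74/3)²) = √(-4010 + 5476/9) = √(-30614/9) = I*√30614/3 ≈ 58.323*I)
-z = -I*√30614/3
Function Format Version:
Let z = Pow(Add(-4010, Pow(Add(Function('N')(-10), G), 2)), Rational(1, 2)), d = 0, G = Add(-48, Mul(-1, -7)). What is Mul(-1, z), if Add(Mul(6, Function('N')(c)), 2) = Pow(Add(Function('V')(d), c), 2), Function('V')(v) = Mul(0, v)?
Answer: Mul(Rational(-1, 3), I, Pow(30614, Rational(1, 2))) ≈ Mul(-58.323, I)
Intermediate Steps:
G = -41 (G = Add(-48, 7) = -41)
Function('V')(v) = 0
Function('N')(c) = Add(Rational(-1, 3), Mul(Rational(1, 6), Pow(c, 2))) (Function('N')(c) = Add(Rational(-1, 3), Mul(Rational(1, 6), Pow(Add(0, c), 2))) = Add(Rational(-1, 3), Mul(Rational(1, 6), Pow(c, 2))))
z = Mul(Rational(1, 3), I, Pow(30614, Rational(1, 2))) (z = Pow(Add(-4010, Pow(Add(Add(Rational(-1, 3), Mul(Rational(1, 6), Pow(-10, 2))), -41), 2)), Rational(1, 2)) = Pow(Add(-4010, Pow(Add(Add(Rational(-1, 3), Mul(Rational(1, 6), 100)), -41), 2)), Rational(1, 2)) = Pow(Add(-4010, Pow(Add(Add(Rational(-1, 3), Rational(50, 3)), -41), 2)), Rational(1, 2)) = Pow(Add(-4010, Pow(Add(Rational(49, 3), -41), 2)), Rational(1, 2)) = Pow(Add(-4010, Pow(Rational(-74, 3), 2)), Rational(1, 2)) = Pow(Add(-4010, Rational(5476, 9)), Rational(1, 2)) = Pow(Rational(-30614, 9), Rational(1, 2)) = Mul(Rational(1, 3), I, Pow(30614, Rational(1, 2))) ≈ Mul(58.323, I))
Mul(-1, z) = Mul(-1, Mul(Rational(1, 3), I, Pow(30614, Rational(1, 2)))) = Mul(Rational(-1, 3), I, Pow(30614, Rational(1, 2)))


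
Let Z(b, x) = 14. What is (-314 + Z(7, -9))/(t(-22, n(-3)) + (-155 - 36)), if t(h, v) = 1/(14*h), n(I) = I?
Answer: 92400/58829 ≈ 1.5707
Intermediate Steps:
t(h, v) = 1/(14*h)
(-314 + Z(7, -9))/(t(-22, n(-3)) + (-155 - 36)) = (-314 + 14)/((1/14)/(-22) + (-155 - 36)) = -300/((1/14)*(-1/22) - 191) = -300/(-1/308 - 191) = -300/(-58829/308) = -300*(-308/58829) = 92400/58829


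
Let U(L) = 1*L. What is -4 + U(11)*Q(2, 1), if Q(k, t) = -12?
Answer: -136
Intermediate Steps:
U(L) = L
-4 + U(11)*Q(2, 1) = -4 + 11*(-12) = -4 - 132 = -136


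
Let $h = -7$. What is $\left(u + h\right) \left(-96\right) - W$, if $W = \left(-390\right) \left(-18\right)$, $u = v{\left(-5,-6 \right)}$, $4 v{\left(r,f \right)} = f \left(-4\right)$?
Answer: $-6924$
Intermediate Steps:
$v{\left(r,f \right)} = - f$ ($v{\left(r,f \right)} = \frac{f \left(-4\right)}{4} = \frac{\left(-4\right) f}{4} = - f$)
$u = 6$ ($u = \left(-1\right) \left(-6\right) = 6$)
$W = 7020$
$\left(u + h\right) \left(-96\right) - W = \left(6 - 7\right) \left(-96\right) - 7020 = \left(-1\right) \left(-96\right) - 7020 = 96 - 7020 = -6924$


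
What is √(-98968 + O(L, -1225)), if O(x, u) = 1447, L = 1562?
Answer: I*√97521 ≈ 312.28*I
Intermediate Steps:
√(-98968 + O(L, -1225)) = √(-98968 + 1447) = √(-97521) = I*√97521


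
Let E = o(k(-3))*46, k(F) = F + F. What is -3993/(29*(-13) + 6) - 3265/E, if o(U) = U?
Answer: 2313383/102396 ≈ 22.592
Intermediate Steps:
k(F) = 2*F
E = -276 (E = (2*(-3))*46 = -6*46 = -276)
-3993/(29*(-13) + 6) - 3265/E = -3993/(29*(-13) + 6) - 3265/(-276) = -3993/(-377 + 6) - 3265*(-1/276) = -3993/(-371) + 3265/276 = -3993*(-1/371) + 3265/276 = 3993/371 + 3265/276 = 2313383/102396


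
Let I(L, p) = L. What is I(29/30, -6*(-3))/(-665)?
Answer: -29/19950 ≈ -0.0014536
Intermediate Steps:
I(29/30, -6*(-3))/(-665) = (29/30)/(-665) = (29*(1/30))*(-1/665) = (29/30)*(-1/665) = -29/19950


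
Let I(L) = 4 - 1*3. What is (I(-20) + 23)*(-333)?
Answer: -7992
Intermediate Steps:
I(L) = 1 (I(L) = 4 - 3 = 1)
(I(-20) + 23)*(-333) = (1 + 23)*(-333) = 24*(-333) = -7992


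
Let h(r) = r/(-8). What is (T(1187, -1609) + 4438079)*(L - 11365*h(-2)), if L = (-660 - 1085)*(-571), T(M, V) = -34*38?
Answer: 17632745447205/4 ≈ 4.4082e+12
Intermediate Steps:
h(r) = -r/8 (h(r) = r*(-⅛) = -r/8)
T(M, V) = -1292
L = 996395 (L = -1745*(-571) = 996395)
(T(1187, -1609) + 4438079)*(L - 11365*h(-2)) = (-1292 + 4438079)*(996395 - (-11365)*(-2)/8) = 4436787*(996395 - 11365*¼) = 4436787*(996395 - 11365/4) = 4436787*(3974215/4) = 17632745447205/4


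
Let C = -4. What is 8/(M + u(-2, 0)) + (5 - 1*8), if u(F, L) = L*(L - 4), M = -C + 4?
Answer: -2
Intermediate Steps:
M = 8 (M = -1*(-4) + 4 = 4 + 4 = 8)
u(F, L) = L*(-4 + L)
8/(M + u(-2, 0)) + (5 - 1*8) = 8/(8 + 0*(-4 + 0)) + (5 - 1*8) = 8/(8 + 0*(-4)) + (5 - 8) = 8/(8 + 0) - 3 = 8/8 - 3 = 8*(⅛) - 3 = 1 - 3 = -2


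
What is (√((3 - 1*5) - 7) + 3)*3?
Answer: 9 + 9*I ≈ 9.0 + 9.0*I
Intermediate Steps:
(√((3 - 1*5) - 7) + 3)*3 = (√((3 - 5) - 7) + 3)*3 = (√(-2 - 7) + 3)*3 = (√(-9) + 3)*3 = (3*I + 3)*3 = (3 + 3*I)*3 = 9 + 9*I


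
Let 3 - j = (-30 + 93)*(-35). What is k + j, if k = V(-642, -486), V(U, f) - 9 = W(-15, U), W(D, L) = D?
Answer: 2202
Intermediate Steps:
j = 2208 (j = 3 - (-30 + 93)*(-35) = 3 - 63*(-35) = 3 - 1*(-2205) = 3 + 2205 = 2208)
V(U, f) = -6 (V(U, f) = 9 - 15 = -6)
k = -6
k + j = -6 + 2208 = 2202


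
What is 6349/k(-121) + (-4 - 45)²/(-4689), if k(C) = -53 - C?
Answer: 29607193/318852 ≈ 92.856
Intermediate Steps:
6349/k(-121) + (-4 - 45)²/(-4689) = 6349/(-53 - 1*(-121)) + (-4 - 45)²/(-4689) = 6349/(-53 + 121) + (-49)²*(-1/4689) = 6349/68 + 2401*(-1/4689) = 6349*(1/68) - 2401/4689 = 6349/68 - 2401/4689 = 29607193/318852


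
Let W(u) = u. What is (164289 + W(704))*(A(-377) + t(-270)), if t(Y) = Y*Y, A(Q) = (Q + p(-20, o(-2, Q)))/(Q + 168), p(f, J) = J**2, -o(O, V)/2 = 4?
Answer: 2513901490109/209 ≈ 1.2028e+10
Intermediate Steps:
o(O, V) = -8 (o(O, V) = -2*4 = -8)
A(Q) = (64 + Q)/(168 + Q) (A(Q) = (Q + (-8)**2)/(Q + 168) = (Q + 64)/(168 + Q) = (64 + Q)/(168 + Q))
t(Y) = Y**2
(164289 + W(704))*(A(-377) + t(-270)) = (164289 + 704)*((64 - 377)/(168 - 377) + (-270)**2) = 164993*(-313/(-209) + 72900) = 164993*(-1/209*(-313) + 72900) = 164993*(313/209 + 72900) = 164993*(15236413/209) = 2513901490109/209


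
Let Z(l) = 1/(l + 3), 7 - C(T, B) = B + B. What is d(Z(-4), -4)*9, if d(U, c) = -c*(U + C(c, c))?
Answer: 504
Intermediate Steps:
C(T, B) = 7 - 2*B (C(T, B) = 7 - (B + B) = 7 - 2*B)
Z(l) = 1/(3 + l)
d(U, c) = -c*(7 + U - 2*c) (d(U, c) = -c*(U + (7 - 2*c)) = -c*(7 + U - 2*c))
d(Z(-4), -4)*9 = -4*(-7 - 1/(3 - 4) + 2*(-4))*9 = -4*(-7 - 1/(-1) - 8)*9 = -4*(-7 - 1*(-1) - 8)*9 = -4*(-7 + 1 - 8)*9 = -4*(-14)*9 = 56*9 = 504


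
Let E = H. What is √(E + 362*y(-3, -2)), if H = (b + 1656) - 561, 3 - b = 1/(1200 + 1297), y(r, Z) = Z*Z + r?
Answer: √9103110643/2497 ≈ 38.210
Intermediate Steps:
y(r, Z) = r + Z² (y(r, Z) = Z² + r = r + Z²)
b = 7490/2497 (b = 3 - 1/(1200 + 1297) = 3 - 1/2497 = 7490/2497 ≈ 2.9996)
H = 2741705/2497 (H = (7490/2497 + 1656) - 561 = 4142522/2497 - 561 = 2741705/2497 ≈ 1098.0)
E = 2741705/2497 ≈ 1098.0
√(E + 362*y(-3, -2)) = √(2741705/2497 + 362*(-3 + (-2)²)) = √(2741705/2497 + 362*(-3 + 4)) = √(2741705/2497 + 362*1) = √(2741705/2497 + 362) = √(3645619/2497) = √9103110643/2497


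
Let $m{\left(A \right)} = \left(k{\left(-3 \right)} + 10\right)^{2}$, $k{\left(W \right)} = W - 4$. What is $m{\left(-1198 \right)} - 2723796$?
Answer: $-2723787$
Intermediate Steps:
$k{\left(W \right)} = -4 + W$
$m{\left(A \right)} = 9$ ($m{\left(A \right)} = \left(\left(-4 - 3\right) + 10\right)^{2} = \left(-7 + 10\right)^{2} = 3^{2} = 9$)
$m{\left(-1198 \right)} - 2723796 = 9 - 2723796 = -2723787$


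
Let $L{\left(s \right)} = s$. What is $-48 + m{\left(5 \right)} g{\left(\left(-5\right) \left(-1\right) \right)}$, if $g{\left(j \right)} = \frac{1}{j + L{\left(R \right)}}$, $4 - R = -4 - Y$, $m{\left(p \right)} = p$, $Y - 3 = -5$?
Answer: $- \frac{523}{11} \approx -47.545$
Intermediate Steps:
$Y = -2$ ($Y = 3 - 5 = -2$)
$R = 6$ ($R = 4 - \left(-4 - -2\right) = 4 - \left(-4 + 2\right) = 4 - -2 = 4 + 2 = 6$)
$g{\left(j \right)} = \frac{1}{6 + j}$ ($g{\left(j \right)} = \frac{1}{j + 6} = \frac{1}{6 + j}$)
$-48 + m{\left(5 \right)} g{\left(\left(-5\right) \left(-1\right) \right)} = -48 + \frac{5}{6 - -5} = -48 + \frac{5}{6 + 5} = -48 + \frac{5}{11} = - \frac{523}{11}$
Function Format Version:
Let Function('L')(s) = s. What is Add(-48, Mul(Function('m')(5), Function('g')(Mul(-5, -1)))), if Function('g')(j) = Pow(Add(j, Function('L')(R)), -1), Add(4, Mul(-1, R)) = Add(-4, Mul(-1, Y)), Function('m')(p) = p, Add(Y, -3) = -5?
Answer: Rational(-523, 11) ≈ -47.545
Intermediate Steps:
Y = -2 (Y = Add(3, -5) = -2)
R = 6 (R = Add(4, Mul(-1, Add(-4, Mul(-1, -2)))) = Add(4, Mul(-1, Add(-4, 2))) = Add(4, Mul(-1, -2)) = Add(4, 2) = 6)
Function('g')(j) = Pow(Add(6, j), -1) (Function('g')(j) = Pow(Add(j, 6), -1) = Pow(Add(6, j), -1))
Add(-48, Mul(Function('m')(5), Function('g')(Mul(-5, -1)))) = Add(-48, Mul(5, Pow(Add(6, Mul(-5, -1)), -1))) = Add(-48, Mul(5, Pow(Add(6, 5), -1))) = Add(-48, Mul(5, Pow(11, -1))) = Add(-48, Mul(5, Rational(1, 11))) = Add(-48, Rational(5, 11)) = Rational(-523, 11)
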